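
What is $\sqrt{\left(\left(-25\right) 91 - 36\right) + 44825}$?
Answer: $\sqrt{42514} \approx 206.19$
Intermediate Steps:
$\sqrt{\left(\left(-25\right) 91 - 36\right) + 44825} = \sqrt{\left(-2275 - 36\right) + 44825} = \sqrt{-2311 + 44825} = \sqrt{42514}$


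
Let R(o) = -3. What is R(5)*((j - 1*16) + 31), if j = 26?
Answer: -123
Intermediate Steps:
R(5)*((j - 1*16) + 31) = -3*((26 - 1*16) + 31) = -3*((26 - 16) + 31) = -3*(10 + 31) = -3*41 = -123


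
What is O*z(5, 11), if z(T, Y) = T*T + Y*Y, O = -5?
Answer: -730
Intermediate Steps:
z(T, Y) = T² + Y²
O*z(5, 11) = -5*(5² + 11²) = -5*(25 + 121) = -5*146 = -730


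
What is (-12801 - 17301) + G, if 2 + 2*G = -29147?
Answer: -89353/2 ≈ -44677.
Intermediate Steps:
G = -29149/2 (G = -1 + (½)*(-29147) = -1 - 29147/2 = -29149/2 ≈ -14575.)
(-12801 - 17301) + G = (-12801 - 17301) - 29149/2 = -30102 - 29149/2 = -89353/2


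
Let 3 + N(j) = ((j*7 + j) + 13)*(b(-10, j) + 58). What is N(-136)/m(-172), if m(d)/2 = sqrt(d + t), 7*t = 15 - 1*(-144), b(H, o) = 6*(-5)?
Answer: 30103*I*sqrt(7315)/2090 ≈ 1231.9*I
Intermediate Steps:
b(H, o) = -30
t = 159/7 (t = (15 - 1*(-144))/7 = (15 + 144)/7 = (1/7)*159 = 159/7 ≈ 22.714)
N(j) = 361 + 224*j (N(j) = -3 + ((j*7 + j) + 13)*(-30 + 58) = -3 + ((7*j + j) + 13)*28 = -3 + (8*j + 13)*28 = -3 + (13 + 8*j)*28 = -3 + (364 + 224*j) = 361 + 224*j)
m(d) = 2*sqrt(159/7 + d) (m(d) = 2*sqrt(d + 159/7) = 2*sqrt(159/7 + d))
N(-136)/m(-172) = (361 + 224*(-136))/((2*sqrt(1113 + 49*(-172))/7)) = (361 - 30464)/((2*sqrt(1113 - 8428)/7)) = -30103*(-I*sqrt(7315)/2090) = -(-30103)*I*sqrt(7315)/2090 = 30103*I*sqrt(7315)/2090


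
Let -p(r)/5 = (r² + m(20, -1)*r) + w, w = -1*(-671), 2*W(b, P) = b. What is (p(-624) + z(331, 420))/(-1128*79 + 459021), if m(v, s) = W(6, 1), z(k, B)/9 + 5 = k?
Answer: -1937941/369909 ≈ -5.2390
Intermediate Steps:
z(k, B) = -45 + 9*k
W(b, P) = b/2
m(v, s) = 3 (m(v, s) = (½)*6 = 3)
w = 671
p(r) = -3355 - 15*r - 5*r² (p(r) = -5*((r² + 3*r) + 671) = -5*(671 + r² + 3*r) = -3355 - 15*r - 5*r²)
(p(-624) + z(331, 420))/(-1128*79 + 459021) = ((-3355 - 15*(-624) - 5*(-624)²) + (-45 + 9*331))/(-1128*79 + 459021) = ((-3355 + 9360 - 5*389376) + (-45 + 2979))/(-89112 + 459021) = ((-3355 + 9360 - 1946880) + 2934)/369909 = (-1940875 + 2934)*(1/369909) = -1937941*1/369909 = -1937941/369909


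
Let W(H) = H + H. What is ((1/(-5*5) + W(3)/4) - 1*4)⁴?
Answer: 260144641/6250000 ≈ 41.623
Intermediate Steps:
W(H) = 2*H
((1/(-5*5) + W(3)/4) - 1*4)⁴ = ((1/(-5*5) + (2*3)/4) - 1*4)⁴ = ((1/(-25) + 6*(¼)) - 4)⁴ = ((1*(-1/25) + 3/2) - 4)⁴ = ((-1/25 + 3/2) - 4)⁴ = (73/50 - 4)⁴ = (-127/50)⁴ = 260144641/6250000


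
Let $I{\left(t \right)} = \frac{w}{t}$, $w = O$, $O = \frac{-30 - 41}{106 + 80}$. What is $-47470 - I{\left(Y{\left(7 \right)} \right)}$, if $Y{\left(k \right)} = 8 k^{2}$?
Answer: $- \frac{3461132569}{72912} \approx -47470.0$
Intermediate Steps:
$O = - \frac{71}{186} \approx -0.38172$
$w = - \frac{71}{186} \approx -0.38172$
$I{\left(t \right)} = - \frac{71}{186 t}$
$-47470 - I{\left(Y{\left(7 \right)} \right)} = -47470 - - \frac{71}{186 \cdot 8 \cdot 7^{2}} = -47470 - - \frac{71}{186 \cdot 8 \cdot 49} = -47470 - - \frac{71}{186 \cdot 392} = -47470 - \left(- \frac{71}{186}\right) \frac{1}{392} = -47470 - - \frac{71}{72912} = -47470 + \frac{71}{72912} = - \frac{3461132569}{72912}$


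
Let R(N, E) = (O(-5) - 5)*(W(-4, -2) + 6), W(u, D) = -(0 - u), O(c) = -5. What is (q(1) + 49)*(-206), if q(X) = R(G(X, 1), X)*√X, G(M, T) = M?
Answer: -5974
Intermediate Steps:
W(u, D) = u (W(u, D) = -(-1)*u = u)
R(N, E) = -20 (R(N, E) = (-5 - 5)*(-4 + 6) = -10*2 = -20)
q(X) = -20*√X
(q(1) + 49)*(-206) = (-20*√1 + 49)*(-206) = (-20*1 + 49)*(-206) = (-20 + 49)*(-206) = 29*(-206) = -5974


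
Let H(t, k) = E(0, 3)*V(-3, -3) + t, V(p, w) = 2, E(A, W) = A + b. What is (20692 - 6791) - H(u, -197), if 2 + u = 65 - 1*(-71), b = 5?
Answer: 13757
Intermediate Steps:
u = 134 (u = -2 + (65 - 1*(-71)) = -2 + (65 + 71) = -2 + 136 = 134)
E(A, W) = 5 + A (E(A, W) = A + 5 = 5 + A)
H(t, k) = 10 + t (H(t, k) = (5 + 0)*2 + t = 5*2 + t = 10 + t)
(20692 - 6791) - H(u, -197) = (20692 - 6791) - (10 + 134) = 13901 - 1*144 = 13901 - 144 = 13757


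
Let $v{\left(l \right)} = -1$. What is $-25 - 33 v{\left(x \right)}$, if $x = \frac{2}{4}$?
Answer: $8$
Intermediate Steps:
$x = \frac{1}{2}$ ($x = 2 \cdot \frac{1}{4} = \frac{1}{2} \approx 0.5$)
$-25 - 33 v{\left(x \right)} = -25 - -33 = -25 + 33 = 8$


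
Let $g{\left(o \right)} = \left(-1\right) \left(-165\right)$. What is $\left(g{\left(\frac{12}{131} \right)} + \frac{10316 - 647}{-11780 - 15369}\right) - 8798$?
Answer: $- \frac{234386986}{27149} \approx -8633.4$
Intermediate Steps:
$g{\left(o \right)} = 165$
$\left(g{\left(\frac{12}{131} \right)} + \frac{10316 - 647}{-11780 - 15369}\right) - 8798 = \left(165 + \frac{10316 - 647}{-11780 - 15369}\right) - 8798 = \left(165 + \frac{9669}{-27149}\right) - 8798 = \left(165 + 9669 \left(- \frac{1}{27149}\right)\right) - 8798 = \left(165 - \frac{9669}{27149}\right) - 8798 = \frac{4469916}{27149} - 8798 = - \frac{234386986}{27149}$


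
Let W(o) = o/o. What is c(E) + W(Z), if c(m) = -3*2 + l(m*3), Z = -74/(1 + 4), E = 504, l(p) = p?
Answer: 1507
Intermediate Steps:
Z = -74/5 ≈ -14.800
c(m) = -6 + 3*m (c(m) = -3*2 + m*3 = -6 + 3*m)
W(o) = 1
c(E) + W(Z) = (-6 + 3*504) + 1 = (-6 + 1512) + 1 = 1506 + 1 = 1507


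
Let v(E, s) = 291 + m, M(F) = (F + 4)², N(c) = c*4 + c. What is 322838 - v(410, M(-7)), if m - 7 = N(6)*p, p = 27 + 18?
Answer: 321190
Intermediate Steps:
p = 45
N(c) = 5*c (N(c) = 4*c + c = 5*c)
M(F) = (4 + F)²
m = 1357 (m = 7 + (5*6)*45 = 7 + 30*45 = 7 + 1350 = 1357)
v(E, s) = 1648 (v(E, s) = 291 + 1357 = 1648)
322838 - v(410, M(-7)) = 322838 - 1*1648 = 322838 - 1648 = 321190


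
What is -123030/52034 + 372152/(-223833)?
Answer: -23451365579/5823463161 ≈ -4.0270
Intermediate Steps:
-123030/52034 + 372152/(-223833) = -123030*1/52034 + 372152*(-1/223833) = -61515/26017 - 372152/223833 = -23451365579/5823463161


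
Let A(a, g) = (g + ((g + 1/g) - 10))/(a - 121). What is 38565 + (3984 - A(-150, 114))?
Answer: 1314533659/30894 ≈ 42550.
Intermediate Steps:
A(a, g) = (-10 + 1/g + 2*g)/(-121 + a) (A(a, g) = (g + (-10 + g + 1/g))/(-121 + a) = (-10 + 1/g + 2*g)/(-121 + a))
38565 + (3984 - A(-150, 114)) = 38565 + (3984 - (1 - 10*114 + 2*114²)/(114*(-121 - 150))) = 38565 + (3984 - (1 - 1140 + 2*12996)/(114*(-271))) = 38565 + (3984 - (-1)*(1 - 1140 + 25992)/(114*271)) = 38565 + (3984 - (-1)*24853/(114*271)) = 38565 + (3984 - 1*(-24853/30894)) = 38565 + (3984 + 24853/30894) = 38565 + 123106549/30894 = 1314533659/30894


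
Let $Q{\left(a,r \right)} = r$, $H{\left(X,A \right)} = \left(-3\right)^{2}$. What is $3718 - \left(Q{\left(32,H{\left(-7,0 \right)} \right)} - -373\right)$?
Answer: $3336$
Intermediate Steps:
$H{\left(X,A \right)} = 9$
$3718 - \left(Q{\left(32,H{\left(-7,0 \right)} \right)} - -373\right) = 3718 - \left(9 - -373\right) = 3718 - \left(9 + 373\right) = 3718 - 382 = 3336$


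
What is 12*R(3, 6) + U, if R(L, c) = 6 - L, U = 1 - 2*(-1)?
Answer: 39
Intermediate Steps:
U = 3 (U = 1 + 2 = 3)
12*R(3, 6) + U = 12*(6 - 1*3) + 3 = 12*(6 - 3) + 3 = 12*3 + 3 = 36 + 3 = 39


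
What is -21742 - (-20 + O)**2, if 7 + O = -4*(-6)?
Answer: -21751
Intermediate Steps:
O = 17 (O = -7 - 4*(-6) = -7 + 24 = 17)
-21742 - (-20 + O)**2 = -21742 - (-20 + 17)**2 = -21742 - 1*(-3)**2 = -21742 - 1*9 = -21742 - 9 = -21751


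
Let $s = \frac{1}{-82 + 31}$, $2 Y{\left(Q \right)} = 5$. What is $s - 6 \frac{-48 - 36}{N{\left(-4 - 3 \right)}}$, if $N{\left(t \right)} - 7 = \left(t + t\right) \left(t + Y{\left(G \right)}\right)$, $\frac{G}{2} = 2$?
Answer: $\frac{1831}{255} \approx 7.1804$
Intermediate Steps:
$G = 4$ ($G = 2 \cdot 2 = 4$)
$Y{\left(Q \right)} = \frac{5}{2}$ ($Y{\left(Q \right)} = \frac{1}{2} \cdot 5 = \frac{5}{2}$)
$N{\left(t \right)} = 7 + 2 t \left(\frac{5}{2} + t\right)$ ($N{\left(t \right)} = 7 + \left(t + t\right) \left(t + \frac{5}{2}\right) = 7 + 2 t \left(\frac{5}{2} + t\right)$)
$s = - \frac{1}{51}$ ($s = \frac{1}{-51} = - \frac{1}{51} \approx -0.019608$)
$s - 6 \frac{-48 - 36}{N{\left(-4 - 3 \right)}} = - \frac{1}{51} - 6 \frac{-48 - 36}{7 + 2 \left(-4 - 3\right)^{2} + 5 \left(-4 - 3\right)} = - \frac{1}{51} - 6 \left(- \frac{84}{7 + 2 \left(-7\right)^{2} + 5 \left(-7\right)}\right) = - \frac{1}{51} - 6 \left(- \frac{84}{7 + 2 \cdot 49 - 35}\right) = - \frac{1}{51} - 6 \left(- \frac{84}{7 + 98 - 35}\right) = - \frac{1}{51} - 6 \left(- \frac{84}{70}\right) = - \frac{1}{51} - 6 \left(\left(-84\right) \frac{1}{70}\right) = - \frac{1}{51} - - \frac{36}{5} = - \frac{1}{51} + \frac{36}{5} = \frac{1831}{255}$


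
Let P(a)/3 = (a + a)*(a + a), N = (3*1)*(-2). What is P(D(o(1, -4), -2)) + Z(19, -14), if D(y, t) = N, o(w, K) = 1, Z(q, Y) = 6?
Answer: 438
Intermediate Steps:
N = -6 (N = 3*(-2) = -6)
D(y, t) = -6
P(a) = 12*a² (P(a) = 3*((a + a)*(a + a)) = 3*((2*a)*(2*a)) = 3*(4*a²) = 12*a²)
P(D(o(1, -4), -2)) + Z(19, -14) = 12*(-6)² + 6 = 12*36 + 6 = 432 + 6 = 438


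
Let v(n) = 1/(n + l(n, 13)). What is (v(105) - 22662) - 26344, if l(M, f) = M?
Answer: -10291259/210 ≈ -49006.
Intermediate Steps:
v(n) = 1/(2*n) (v(n) = 1/(n + n) = 1/(2*n))
(v(105) - 22662) - 26344 = ((½)/105 - 22662) - 26344 = ((½)*(1/105) - 22662) - 26344 = (1/210 - 22662) - 26344 = -4759019/210 - 26344 = -10291259/210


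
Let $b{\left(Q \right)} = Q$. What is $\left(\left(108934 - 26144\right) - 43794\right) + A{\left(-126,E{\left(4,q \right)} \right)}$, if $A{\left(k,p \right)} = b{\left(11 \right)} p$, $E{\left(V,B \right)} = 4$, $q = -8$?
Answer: $39040$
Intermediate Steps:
$A{\left(k,p \right)} = 11 p$
$\left(\left(108934 - 26144\right) - 43794\right) + A{\left(-126,E{\left(4,q \right)} \right)} = \left(\left(108934 - 26144\right) - 43794\right) + 11 \cdot 4 = \left(82790 - 43794\right) + 44 = 38996 + 44 = 39040$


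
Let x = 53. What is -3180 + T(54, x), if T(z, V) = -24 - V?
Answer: -3257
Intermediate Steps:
-3180 + T(54, x) = -3180 + (-24 - 1*53) = -3180 + (-24 - 53) = -3180 - 77 = -3257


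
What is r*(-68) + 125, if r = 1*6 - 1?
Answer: -215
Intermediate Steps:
r = 5 (r = 6 - 1 = 5)
r*(-68) + 125 = 5*(-68) + 125 = -340 + 125 = -215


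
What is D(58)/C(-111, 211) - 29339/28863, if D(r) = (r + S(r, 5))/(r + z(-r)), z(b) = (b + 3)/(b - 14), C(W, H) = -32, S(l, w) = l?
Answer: -131666552/122119353 ≈ -1.0782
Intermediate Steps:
z(b) = (3 + b)/(-14 + b)
D(r) = 2*r/(r + (3 - r)/(-14 - r)) (D(r) = (r + r)/(r + (3 - r)/(-14 - r)) = (2*r)/(r + (3 - r)/(-14 - r)) = 2*r/(r + (3 - r)/(-14 - r)))
D(58)/C(-111, 211) - 29339/28863 = (2*58*(14 + 58)/(-3 + 58 + 58*(14 + 58)))/(-32) - 29339/28863 = (2*58*72/(-3 + 58 + 58*72))*(-1/32) - 29339*1/28863 = (2*58*72/(-3 + 58 + 4176))*(-1/32) - 29339/28863 = (2*58*72/4231)*(-1/32) - 29339/28863 = (2*58*(1/4231)*72)*(-1/32) - 29339/28863 = (8352/4231)*(-1/32) - 29339/28863 = -261/4231 - 29339/28863 = -131666552/122119353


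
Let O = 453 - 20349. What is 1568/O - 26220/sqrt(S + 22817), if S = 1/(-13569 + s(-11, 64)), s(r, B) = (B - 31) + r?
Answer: -196/2487 - 4370*sqrt(85457212494)/7359569 ≈ -173.66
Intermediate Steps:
s(r, B) = -31 + B + r (s(r, B) = (-31 + B) + r = -31 + B + r)
S = -1/13547 (S = 1/(-13569 + (-31 + 64 - 11)) = 1/(-13569 + 22) = 1/(-13547) = -1/13547 ≈ -7.3817e-5)
O = -19896
1568/O - 26220/sqrt(S + 22817) = 1568/(-19896) - 26220/sqrt(-1/13547 + 22817) = 1568*(-1/19896) - 26220*sqrt(85457212494)/44157414 = -196/2487 - 26220*sqrt(85457212494)/44157414 = -196/2487 - 4370*sqrt(85457212494)/7359569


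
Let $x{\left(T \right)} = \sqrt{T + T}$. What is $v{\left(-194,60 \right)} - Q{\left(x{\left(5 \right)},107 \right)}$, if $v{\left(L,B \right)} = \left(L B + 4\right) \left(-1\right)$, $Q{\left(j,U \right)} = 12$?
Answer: $11624$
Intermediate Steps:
$x{\left(T \right)} = \sqrt{2} \sqrt{T}$ ($x{\left(T \right)} = \sqrt{2 T} = \sqrt{2} \sqrt{T}$)
$v{\left(L,B \right)} = -4 - B L$ ($v{\left(L,B \right)} = \left(B L + 4\right) \left(-1\right) = \left(4 + B L\right) \left(-1\right) = -4 - B L$)
$v{\left(-194,60 \right)} - Q{\left(x{\left(5 \right)},107 \right)} = \left(-4 - 60 \left(-194\right)\right) - 12 = \left(-4 + 11640\right) - 12 = 11636 - 12 = 11624$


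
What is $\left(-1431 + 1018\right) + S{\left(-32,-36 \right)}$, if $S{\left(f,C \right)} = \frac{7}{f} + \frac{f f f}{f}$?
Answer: $\frac{19545}{32} \approx 610.78$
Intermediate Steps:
$S{\left(f,C \right)} = f^{2} + \frac{7}{f}$ ($S{\left(f,C \right)} = \frac{7}{f} + \frac{f^{2} f}{f} = \frac{7}{f} + \frac{f^{3}}{f} = \frac{7}{f} + f^{2} = f^{2} + \frac{7}{f}$)
$\left(-1431 + 1018\right) + S{\left(-32,-36 \right)} = \left(-1431 + 1018\right) + \frac{7 + \left(-32\right)^{3}}{-32} = -413 - \frac{7 - 32768}{32} = -413 - - \frac{32761}{32} = -413 + \frac{32761}{32} = \frac{19545}{32}$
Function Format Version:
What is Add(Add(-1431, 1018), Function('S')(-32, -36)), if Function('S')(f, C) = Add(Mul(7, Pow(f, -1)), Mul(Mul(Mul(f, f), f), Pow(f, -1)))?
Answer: Rational(19545, 32) ≈ 610.78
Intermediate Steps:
Function('S')(f, C) = Add(Pow(f, 2), Mul(7, Pow(f, -1))) (Function('S')(f, C) = Add(Mul(7, Pow(f, -1)), Mul(Mul(Pow(f, 2), f), Pow(f, -1))) = Add(Mul(7, Pow(f, -1)), Mul(Pow(f, 3), Pow(f, -1))) = Add(Mul(7, Pow(f, -1)), Pow(f, 2)) = Add(Pow(f, 2), Mul(7, Pow(f, -1))))
Add(Add(-1431, 1018), Function('S')(-32, -36)) = Add(Add(-1431, 1018), Mul(Pow(-32, -1), Add(7, Pow(-32, 3)))) = Add(-413, Mul(Rational(-1, 32), Add(7, -32768))) = Add(-413, Mul(Rational(-1, 32), -32761)) = Add(-413, Rational(32761, 32)) = Rational(19545, 32)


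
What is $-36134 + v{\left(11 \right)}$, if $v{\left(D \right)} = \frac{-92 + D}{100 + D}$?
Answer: $- \frac{1336985}{37} \approx -36135.0$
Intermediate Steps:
$v{\left(D \right)} = \frac{-92 + D}{100 + D}$
$-36134 + v{\left(11 \right)} = -36134 + \frac{-92 + 11}{100 + 11} = -36134 + \frac{1}{111} \left(-81\right) = -36134 - \frac{27}{37} = - \frac{1336985}{37}$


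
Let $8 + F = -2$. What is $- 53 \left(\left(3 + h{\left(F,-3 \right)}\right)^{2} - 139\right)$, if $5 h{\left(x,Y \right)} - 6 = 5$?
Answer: $\frac{148347}{25} \approx 5933.9$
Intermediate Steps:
$F = -10$ ($F = -8 - 2 = -10$)
$h{\left(x,Y \right)} = \frac{11}{5}$ ($h{\left(x,Y \right)} = \frac{6}{5} + \frac{1}{5} \cdot 5 = \frac{6}{5} + 1 = \frac{11}{5}$)
$- 53 \left(\left(3 + h{\left(F,-3 \right)}\right)^{2} - 139\right) = - 53 \left(\left(3 + \frac{11}{5}\right)^{2} - 139\right) = - 53 \left(\left(\frac{26}{5}\right)^{2} - 139\right) = - 53 \left(\frac{676}{25} - 139\right) = \left(-53\right) \left(- \frac{2799}{25}\right) = \frac{148347}{25}$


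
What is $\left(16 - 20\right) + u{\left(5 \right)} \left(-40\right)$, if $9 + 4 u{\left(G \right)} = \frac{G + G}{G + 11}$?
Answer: $\frac{319}{4} \approx 79.75$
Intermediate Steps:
$u{\left(G \right)} = - \frac{9}{4} + \frac{G}{2 \left(11 + G\right)}$ ($u{\left(G \right)} = - \frac{9}{4} + \frac{\left(G + G\right) \frac{1}{G + 11}}{4} = - \frac{9}{4} + \frac{2 G \frac{1}{11 + G}}{4} = - \frac{9}{4} + \frac{G}{2 \left(11 + G\right)}$)
$\left(16 - 20\right) + u{\left(5 \right)} \left(-40\right) = \left(16 - 20\right) + \frac{-99 - 35}{4 \left(11 + 5\right)} \left(-40\right) = \left(16 - 20\right) + \frac{-99 - 35}{4 \cdot 16} \left(-40\right) = -4 + \frac{1}{4} \cdot \frac{1}{16} \left(-134\right) \left(-40\right) = -4 - - \frac{335}{4} = -4 + \frac{335}{4} = \frac{319}{4}$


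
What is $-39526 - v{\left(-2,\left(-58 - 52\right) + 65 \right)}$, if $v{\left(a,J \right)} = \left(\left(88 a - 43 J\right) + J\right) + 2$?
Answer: $-41242$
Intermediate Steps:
$v{\left(a,J \right)} = 2 - 42 J + 88 a$ ($v{\left(a,J \right)} = \left(\left(- 43 J + 88 a\right) + J\right) + 2 = \left(- 42 J + 88 a\right) + 2 = 2 - 42 J + 88 a$)
$-39526 - v{\left(-2,\left(-58 - 52\right) + 65 \right)} = -39526 - \left(2 - 42 \left(\left(-58 - 52\right) + 65\right) + 88 \left(-2\right)\right) = -39526 - \left(2 - 42 \left(-110 + 65\right) - 176\right) = -39526 - \left(2 - -1890 - 176\right) = -39526 - \left(2 + 1890 - 176\right) = -39526 - 1716 = -41242$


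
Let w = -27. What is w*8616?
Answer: -232632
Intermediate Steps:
w*8616 = -27*8616 = -232632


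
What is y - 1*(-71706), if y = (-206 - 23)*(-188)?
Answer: 114758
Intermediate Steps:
y = 43052 (y = -229*(-188) = 43052)
y - 1*(-71706) = 43052 - 1*(-71706) = 43052 + 71706 = 114758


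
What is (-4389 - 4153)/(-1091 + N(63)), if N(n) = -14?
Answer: 8542/1105 ≈ 7.7303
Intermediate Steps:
(-4389 - 4153)/(-1091 + N(63)) = (-4389 - 4153)/(-1091 - 14) = -8542/(-1105) = -8542*(-1/1105) = 8542/1105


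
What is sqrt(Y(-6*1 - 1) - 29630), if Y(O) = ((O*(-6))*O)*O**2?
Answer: 2*I*sqrt(11009) ≈ 209.85*I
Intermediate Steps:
Y(O) = -6*O**4 (Y(O) = ((-6*O)*O)*O**2 = (-6*O**2)*O**2 = -6*O**4)
sqrt(Y(-6*1 - 1) - 29630) = sqrt(-6*(-6*1 - 1)**4 - 29630) = sqrt(-6*(-6 - 1)**4 - 29630) = sqrt(-6*(-7)**4 - 29630) = sqrt(-6*2401 - 29630) = sqrt(-14406 - 29630) = sqrt(-44036) = 2*I*sqrt(11009)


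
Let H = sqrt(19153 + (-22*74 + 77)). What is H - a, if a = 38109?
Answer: -38109 + sqrt(17602) ≈ -37976.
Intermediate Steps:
H = sqrt(17602) (H = sqrt(19153 + (-1628 + 77)) = sqrt(19153 - 1551) = sqrt(17602) ≈ 132.67)
H - a = sqrt(17602) - 1*38109 = sqrt(17602) - 38109 = -38109 + sqrt(17602)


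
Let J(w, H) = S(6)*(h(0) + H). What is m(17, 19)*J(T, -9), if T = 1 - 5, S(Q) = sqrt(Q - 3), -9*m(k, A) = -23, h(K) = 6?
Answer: -23*sqrt(3)/3 ≈ -13.279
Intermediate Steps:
m(k, A) = 23/9 (m(k, A) = -1/9*(-23) = 23/9)
S(Q) = sqrt(-3 + Q)
T = -4
J(w, H) = sqrt(3)*(6 + H) (J(w, H) = sqrt(-3 + 6)*(6 + H) = sqrt(3)*(6 + H))
m(17, 19)*J(T, -9) = 23*(sqrt(3)*(6 - 9))/9 = 23*(sqrt(3)*(-3))/9 = 23*(-3*sqrt(3))/9 = -23*sqrt(3)/3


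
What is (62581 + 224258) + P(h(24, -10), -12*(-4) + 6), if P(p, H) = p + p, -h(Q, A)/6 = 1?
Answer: 286827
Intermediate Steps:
h(Q, A) = -6 (h(Q, A) = -6*1 = -6)
P(p, H) = 2*p
(62581 + 224258) + P(h(24, -10), -12*(-4) + 6) = (62581 + 224258) + 2*(-6) = 286839 - 12 = 286827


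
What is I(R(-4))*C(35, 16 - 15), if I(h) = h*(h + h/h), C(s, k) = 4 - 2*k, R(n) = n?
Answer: 24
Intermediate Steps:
I(h) = h*(1 + h) (I(h) = h*(h + 1) = h*(1 + h))
I(R(-4))*C(35, 16 - 15) = (-4*(1 - 4))*(4 - 2*(16 - 15)) = (-4*(-3))*(4 - 2*1) = 12*(4 - 2) = 12*2 = 24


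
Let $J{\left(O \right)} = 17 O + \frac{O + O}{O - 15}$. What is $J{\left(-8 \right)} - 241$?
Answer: $- \frac{8655}{23} \approx -376.3$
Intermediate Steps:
$J{\left(O \right)} = 17 O + \frac{2 O}{-15 + O}$ ($J{\left(O \right)} = 17 O + \frac{2 O}{O - 15} = 17 O + \frac{2 O}{-15 + O}$)
$J{\left(-8 \right)} - 241 = - \frac{8 \left(-253 + 17 \left(-8\right)\right)}{-15 - 8} - 241 = - \frac{8 \left(-253 - 136\right)}{-23} - 241 = \left(-8\right) \left(- \frac{1}{23}\right) \left(-389\right) - 241 = - \frac{3112}{23} - 241 = - \frac{8655}{23}$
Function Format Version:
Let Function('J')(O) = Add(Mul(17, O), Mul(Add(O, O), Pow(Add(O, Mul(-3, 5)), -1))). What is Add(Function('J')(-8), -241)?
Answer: Rational(-8655, 23) ≈ -376.30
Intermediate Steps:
Function('J')(O) = Add(Mul(17, O), Mul(2, O, Pow(Add(-15, O), -1))) (Function('J')(O) = Add(Mul(17, O), Mul(Mul(2, O), Pow(Add(O, -15), -1))) = Add(Mul(17, O), Mul(Mul(2, O), Pow(Add(-15, O), -1))) = Add(Mul(17, O), Mul(2, O, Pow(Add(-15, O), -1))))
Add(Function('J')(-8), -241) = Add(Mul(-8, Pow(Add(-15, -8), -1), Add(-253, Mul(17, -8))), -241) = Add(Mul(-8, Pow(-23, -1), Add(-253, -136)), -241) = Add(Mul(-8, Rational(-1, 23), -389), -241) = Add(Rational(-3112, 23), -241) = Rational(-8655, 23)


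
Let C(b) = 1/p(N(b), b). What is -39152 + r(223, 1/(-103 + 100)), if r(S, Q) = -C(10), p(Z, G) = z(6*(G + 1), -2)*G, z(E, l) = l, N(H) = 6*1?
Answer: -783039/20 ≈ -39152.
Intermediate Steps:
N(H) = 6
p(Z, G) = -2*G
C(b) = -1/(2*b) (C(b) = 1/(-2*b) = -1/(2*b))
r(S, Q) = 1/20 (r(S, Q) = -(-1)/(2*10) = -1*(-1/20) = 1/20)
-39152 + r(223, 1/(-103 + 100)) = -39152 + 1/20 = -783039/20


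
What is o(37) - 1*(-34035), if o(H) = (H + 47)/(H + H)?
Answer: 1259337/37 ≈ 34036.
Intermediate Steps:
o(H) = (47 + H)/(2*H) (o(H) = (47 + H)/((2*H)) = (47 + H)*(1/(2*H)) = (47 + H)/(2*H))
o(37) - 1*(-34035) = (½)*(47 + 37)/37 - 1*(-34035) = (½)*(1/37)*84 + 34035 = 42/37 + 34035 = 1259337/37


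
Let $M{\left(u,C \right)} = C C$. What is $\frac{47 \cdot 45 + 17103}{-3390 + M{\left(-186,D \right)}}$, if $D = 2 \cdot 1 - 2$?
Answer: $- \frac{3203}{565} \approx -5.669$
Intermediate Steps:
$D = 0$ ($D = 2 - 2 = 0$)
$M{\left(u,C \right)} = C^{2}$
$\frac{47 \cdot 45 + 17103}{-3390 + M{\left(-186,D \right)}} = \frac{47 \cdot 45 + 17103}{-3390 + 0^{2}} = \frac{2115 + 17103}{-3390 + 0} = \frac{19218}{-3390} = 19218 \left(- \frac{1}{3390}\right) = - \frac{3203}{565}$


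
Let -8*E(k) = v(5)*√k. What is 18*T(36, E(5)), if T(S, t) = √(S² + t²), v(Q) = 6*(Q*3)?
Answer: 81*√381/2 ≈ 790.53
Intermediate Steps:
v(Q) = 18*Q (v(Q) = 6*(3*Q) = 18*Q)
E(k) = -45*√k/4 (E(k) = -18*5*√k/8 = -45*√k/4)
18*T(36, E(5)) = 18*√(36² + (-45*√5/4)²) = 18*√(1296 + 10125/16) = 18*√(30861/16) = 18*(9*√381/4) = 81*√381/2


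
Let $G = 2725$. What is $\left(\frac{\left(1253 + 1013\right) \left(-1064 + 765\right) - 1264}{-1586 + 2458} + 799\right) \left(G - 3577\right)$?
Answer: $- \frac{1909545}{109} \approx -17519.0$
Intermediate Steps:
$\left(\frac{\left(1253 + 1013\right) \left(-1064 + 765\right) - 1264}{-1586 + 2458} + 799\right) \left(G - 3577\right) = \left(\frac{\left(1253 + 1013\right) \left(-1064 + 765\right) - 1264}{-1586 + 2458} + 799\right) \left(2725 - 3577\right) = \left(\frac{2266 \left(-299\right) - 1264}{872} + 799\right) \left(-852\right) = \left(\left(-677534 - 1264\right) \frac{1}{872} + 799\right) \left(-852\right) = \left(\left(-678798\right) \frac{1}{872} + 799\right) \left(-852\right) = \left(- \frac{339399}{436} + 799\right) \left(-852\right) = \frac{8965}{436} \left(-852\right) = - \frac{1909545}{109}$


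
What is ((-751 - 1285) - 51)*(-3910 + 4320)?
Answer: -855670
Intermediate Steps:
((-751 - 1285) - 51)*(-3910 + 4320) = (-2036 - 51)*410 = -2087*410 = -855670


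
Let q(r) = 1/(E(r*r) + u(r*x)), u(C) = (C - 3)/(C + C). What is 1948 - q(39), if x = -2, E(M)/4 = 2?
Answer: 862912/443 ≈ 1947.9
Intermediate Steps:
E(M) = 8 (E(M) = 4*2 = 8)
u(C) = (-3 + C)/(2*C) (u(C) = (-3 + C)/((2*C)) = (-3 + C)*(1/(2*C)) = (-3 + C)/(2*C))
q(r) = 1/(8 - (-3 - 2*r)/(4*r)) (q(r) = 1/(8 + (-3 + r*(-2))/(2*((r*(-2))))) = 1/(8 + (-3 - 2*r)/(2*((-2*r)))) = 1/(8 + (-1/(2*r))*(-3 - 2*r)/2) = 1/(8 - (-3 - 2*r)/(4*r)))
1948 - q(39) = 1948 - 4*39/(3 + 34*39) = 1948 - 4*39/(3 + 1326) = 1948 - 4*39/1329 = 1948 - 1*52/443 = 1948 - 52/443 = 862912/443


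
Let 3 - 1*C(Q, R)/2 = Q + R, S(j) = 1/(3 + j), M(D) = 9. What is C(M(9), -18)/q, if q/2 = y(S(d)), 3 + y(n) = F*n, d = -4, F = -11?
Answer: 3/2 ≈ 1.5000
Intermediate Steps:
C(Q, R) = 6 - 2*Q - 2*R (C(Q, R) = 6 - 2*(Q + R) = 6 + (-2*Q - 2*R) = 6 - 2*Q - 2*R)
y(n) = -3 - 11*n
q = 16 (q = 2*(-3 - 11/(3 - 4)) = 2*(-3 - 11/(-1)) = 2*(-3 - 11*(-1)) = 2*(-3 + 11) = 2*8 = 16)
C(M(9), -18)/q = (6 - 2*9 - 2*(-18))/16 = (6 - 18 + 36)*(1/16) = 24*(1/16) = 3/2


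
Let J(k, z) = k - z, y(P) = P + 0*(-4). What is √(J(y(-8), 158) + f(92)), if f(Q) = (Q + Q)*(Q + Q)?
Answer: √33690 ≈ 183.55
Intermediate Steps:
f(Q) = 4*Q² (f(Q) = (2*Q)*(2*Q) = 4*Q²)
y(P) = P (y(P) = P + 0 = P)
√(J(y(-8), 158) + f(92)) = √((-8 - 1*158) + 4*92²) = √((-8 - 158) + 4*8464) = √(-166 + 33856) = √33690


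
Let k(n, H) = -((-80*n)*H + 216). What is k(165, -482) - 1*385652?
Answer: -6748268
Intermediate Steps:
k(n, H) = -216 + 80*H*n (k(n, H) = -(-80*H*n + 216) = -(216 - 80*H*n) = -216 + 80*H*n)
k(165, -482) - 1*385652 = (-216 + 80*(-482)*165) - 1*385652 = (-216 - 6362400) - 385652 = -6362616 - 385652 = -6748268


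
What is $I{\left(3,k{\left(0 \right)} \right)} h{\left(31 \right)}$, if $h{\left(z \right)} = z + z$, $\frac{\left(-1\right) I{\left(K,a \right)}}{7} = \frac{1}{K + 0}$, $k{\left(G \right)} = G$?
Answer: $- \frac{434}{3} \approx -144.67$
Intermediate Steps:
$I{\left(K,a \right)} = - \frac{7}{K}$ ($I{\left(K,a \right)} = - \frac{7}{K + 0} = - \frac{7}{K}$)
$h{\left(z \right)} = 2 z$
$I{\left(3,k{\left(0 \right)} \right)} h{\left(31 \right)} = - \frac{7}{3} \cdot 2 \cdot 31 = \left(-7\right) \frac{1}{3} \cdot 62 = \left(- \frac{7}{3}\right) 62 = - \frac{434}{3}$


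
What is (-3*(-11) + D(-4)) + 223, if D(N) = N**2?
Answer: 272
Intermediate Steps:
(-3*(-11) + D(-4)) + 223 = (-3*(-11) + (-4)**2) + 223 = (33 + 16) + 223 = 49 + 223 = 272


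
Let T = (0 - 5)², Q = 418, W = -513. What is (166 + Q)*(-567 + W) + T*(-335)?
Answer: -639095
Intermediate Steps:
T = 25 (T = (-5)² = 25)
(166 + Q)*(-567 + W) + T*(-335) = (166 + 418)*(-567 - 513) + 25*(-335) = 584*(-1080) - 8375 = -630720 - 8375 = -639095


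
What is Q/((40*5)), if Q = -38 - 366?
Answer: -101/50 ≈ -2.0200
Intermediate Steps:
Q = -404
Q/((40*5)) = -404/(40*5) = -404/200 = -404*1/200 = -101/50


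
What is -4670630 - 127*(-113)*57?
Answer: -3852623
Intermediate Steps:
-4670630 - 127*(-113)*57 = -4670630 + 14351*57 = -4670630 + 818007 = -3852623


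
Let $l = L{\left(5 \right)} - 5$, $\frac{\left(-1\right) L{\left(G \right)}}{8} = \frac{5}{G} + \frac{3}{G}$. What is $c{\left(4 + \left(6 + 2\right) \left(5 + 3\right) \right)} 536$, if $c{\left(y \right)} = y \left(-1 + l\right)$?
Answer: $- \frac{3426112}{5} \approx -6.8522 \cdot 10^{5}$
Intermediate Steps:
$L{\left(G \right)} = - \frac{64}{G}$ ($L{\left(G \right)} = - 8 \left(\frac{5}{G} + \frac{3}{G}\right) = - 8 \frac{8}{G} = - \frac{64}{G}$)
$l = - \frac{89}{5}$ ($l = - \frac{64}{5} - 5 = - \frac{89}{5} \approx -17.8$)
$c{\left(y \right)} = - \frac{94 y}{5}$ ($c{\left(y \right)} = y \left(-1 - \frac{89}{5}\right) = y \left(- \frac{94}{5}\right) = - \frac{94 y}{5}$)
$c{\left(4 + \left(6 + 2\right) \left(5 + 3\right) \right)} 536 = - \frac{94 \left(4 + \left(6 + 2\right) \left(5 + 3\right)\right)}{5} \cdot 536 = - \frac{94 \left(4 + 8 \cdot 8\right)}{5} \cdot 536 = - \frac{94 \left(4 + 64\right)}{5} \cdot 536 = \left(- \frac{94}{5}\right) 68 \cdot 536 = \left(- \frac{6392}{5}\right) 536 = - \frac{3426112}{5}$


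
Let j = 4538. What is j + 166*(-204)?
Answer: -29326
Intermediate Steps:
j + 166*(-204) = 4538 + 166*(-204) = 4538 - 33864 = -29326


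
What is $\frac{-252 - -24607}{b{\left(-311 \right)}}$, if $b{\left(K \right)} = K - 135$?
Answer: $- \frac{24355}{446} \approx -54.608$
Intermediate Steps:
$b{\left(K \right)} = -135 + K$
$\frac{-252 - -24607}{b{\left(-311 \right)}} = \frac{-252 - -24607}{-135 - 311} = \frac{-252 + 24607}{-446} = 24355 \left(- \frac{1}{446}\right) = - \frac{24355}{446}$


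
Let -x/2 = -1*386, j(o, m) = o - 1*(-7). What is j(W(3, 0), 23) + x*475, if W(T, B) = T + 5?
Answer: 366715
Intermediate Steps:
W(T, B) = 5 + T
j(o, m) = 7 + o (j(o, m) = o + 7 = 7 + o)
x = 772 (x = -(-2)*386 = -2*(-386) = 772)
j(W(3, 0), 23) + x*475 = (7 + (5 + 3)) + 772*475 = (7 + 8) + 366700 = 15 + 366700 = 366715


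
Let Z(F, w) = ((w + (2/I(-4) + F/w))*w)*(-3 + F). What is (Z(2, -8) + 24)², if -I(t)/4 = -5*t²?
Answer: 703921/400 ≈ 1759.8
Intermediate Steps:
I(t) = 20*t² (I(t) = -(-20)*t² = 20*t²)
Z(F, w) = w*(-3 + F)*(1/160 + w + F/w) (Z(F, w) = ((w + (2/((20*(-4)²)) + F/w))*w)*(-3 + F) = ((w + (2/((20*16)) + F/w))*w)*(-3 + F) = ((w + (2/320 + F/w))*w)*(-3 + F) = ((w + (2*(1/320) + F/w))*w)*(-3 + F) = ((w + (1/160 + F/w))*w)*(-3 + F) = ((1/160 + w + F/w)*w)*(-3 + F) = (w*(1/160 + w + F/w))*(-3 + F) = w*(-3 + F)*(1/160 + w + F/w))
(Z(2, -8) + 24)² = ((2² - 3*2 - 3*(-8)² - 3/160*(-8) + 2*(-8)² + (1/160)*2*(-8)) + 24)² = ((4 - 6 - 3*64 + 3/20 + 2*64 - ⅒) + 24)² = ((4 - 6 - 192 + 3/20 + 128 - ⅒) + 24)² = (-1319/20 + 24)² = (-839/20)² = 703921/400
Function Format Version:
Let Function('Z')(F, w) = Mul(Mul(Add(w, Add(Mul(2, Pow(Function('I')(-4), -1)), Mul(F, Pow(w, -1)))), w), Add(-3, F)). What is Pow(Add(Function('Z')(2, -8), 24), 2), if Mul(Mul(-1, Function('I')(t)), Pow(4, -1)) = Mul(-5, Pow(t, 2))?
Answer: Rational(703921, 400) ≈ 1759.8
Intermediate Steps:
Function('I')(t) = Mul(20, Pow(t, 2)) (Function('I')(t) = Mul(-4, Mul(-5, Pow(t, 2))) = Mul(20, Pow(t, 2)))
Function('Z')(F, w) = Mul(w, Add(-3, F), Add(Rational(1, 160), w, Mul(F, Pow(w, -1)))) (Function('Z')(F, w) = Mul(Mul(Add(w, Add(Mul(2, Pow(Mul(20, Pow(-4, 2)), -1)), Mul(F, Pow(w, -1)))), w), Add(-3, F)) = Mul(Mul(Add(w, Add(Mul(2, Pow(Mul(20, 16), -1)), Mul(F, Pow(w, -1)))), w), Add(-3, F)) = Mul(Mul(Add(w, Add(Mul(2, Pow(320, -1)), Mul(F, Pow(w, -1)))), w), Add(-3, F)) = Mul(Mul(Add(w, Add(Mul(2, Rational(1, 320)), Mul(F, Pow(w, -1)))), w), Add(-3, F)) = Mul(Mul(Add(w, Add(Rational(1, 160), Mul(F, Pow(w, -1)))), w), Add(-3, F)) = Mul(Mul(Add(Rational(1, 160), w, Mul(F, Pow(w, -1))), w), Add(-3, F)) = Mul(Mul(w, Add(Rational(1, 160), w, Mul(F, Pow(w, -1)))), Add(-3, F)) = Mul(w, Add(-3, F), Add(Rational(1, 160), w, Mul(F, Pow(w, -1)))))
Pow(Add(Function('Z')(2, -8), 24), 2) = Pow(Add(Add(Pow(2, 2), Mul(-3, 2), Mul(-3, Pow(-8, 2)), Mul(Rational(-3, 160), -8), Mul(2, Pow(-8, 2)), Mul(Rational(1, 160), 2, -8)), 24), 2) = Pow(Add(Add(4, -6, Mul(-3, 64), Rational(3, 20), Mul(2, 64), Rational(-1, 10)), 24), 2) = Pow(Add(Add(4, -6, -192, Rational(3, 20), 128, Rational(-1, 10)), 24), 2) = Pow(Add(Rational(-1319, 20), 24), 2) = Pow(Rational(-839, 20), 2) = Rational(703921, 400)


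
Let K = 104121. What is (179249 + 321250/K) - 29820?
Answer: 15559018159/104121 ≈ 1.4943e+5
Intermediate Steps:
(179249 + 321250/K) - 29820 = (179249 + 321250/104121) - 29820 = 18663906379/104121 - 29820 = 15559018159/104121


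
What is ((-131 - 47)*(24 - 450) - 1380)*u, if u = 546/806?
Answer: 1563408/31 ≈ 50433.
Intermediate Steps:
u = 21/31 (u = 546*(1/806) = 21/31 ≈ 0.67742)
((-131 - 47)*(24 - 450) - 1380)*u = ((-131 - 47)*(24 - 450) - 1380)*(21/31) = (-178*(-426) - 1380)*(21/31) = (75828 - 1380)*(21/31) = 74448*(21/31) = 1563408/31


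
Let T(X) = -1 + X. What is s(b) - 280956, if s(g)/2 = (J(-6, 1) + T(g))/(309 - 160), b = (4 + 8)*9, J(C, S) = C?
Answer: -41862242/149 ≈ -2.8095e+5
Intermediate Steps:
b = 108 (b = 12*9 = 108)
s(g) = -14/149 + 2*g/149 (s(g) = 2*((-6 + (-1 + g))/(309 - 160)) = 2*((-7 + g)/149) = 2*((-7 + g)*(1/149)) = 2*(-7/149 + g/149) = -14/149 + 2*g/149)
s(b) - 280956 = (-14/149 + (2/149)*108) - 280956 = (-14/149 + 216/149) - 280956 = 202/149 - 280956 = -41862242/149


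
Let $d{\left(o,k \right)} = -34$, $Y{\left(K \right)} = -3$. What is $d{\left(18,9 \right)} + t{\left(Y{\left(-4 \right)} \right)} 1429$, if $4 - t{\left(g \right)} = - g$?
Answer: $1395$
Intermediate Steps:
$t{\left(g \right)} = 4 + g$ ($t{\left(g \right)} = 4 - - g = 4 + g$)
$d{\left(18,9 \right)} + t{\left(Y{\left(-4 \right)} \right)} 1429 = -34 + \left(4 - 3\right) 1429 = -34 + 1 \cdot 1429 = -34 + 1429 = 1395$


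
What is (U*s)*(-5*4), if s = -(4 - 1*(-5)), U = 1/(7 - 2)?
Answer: 36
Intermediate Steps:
U = ⅕ (U = 1/5 = ⅕ ≈ 0.20000)
s = -9 (s = -(4 + 5) = -1*9 = -9)
(U*s)*(-5*4) = ((⅕)*(-9))*(-5*4) = -9/5*(-20) = 36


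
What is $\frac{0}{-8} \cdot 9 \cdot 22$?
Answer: $0$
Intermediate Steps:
$\frac{0}{-8} \cdot 9 \cdot 22 = 0 \left(- \frac{1}{8}\right) 9 \cdot 22 = 0 \cdot 9 \cdot 22 = 0 \cdot 22 = 0$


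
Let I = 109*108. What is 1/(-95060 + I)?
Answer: -1/83288 ≈ -1.2007e-5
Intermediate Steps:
I = 11772
1/(-95060 + I) = 1/(-95060 + 11772) = 1/(-83288) = -1/83288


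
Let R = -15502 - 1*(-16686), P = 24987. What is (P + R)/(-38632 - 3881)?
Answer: -26171/42513 ≈ -0.61560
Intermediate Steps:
R = 1184 (R = -15502 + 16686 = 1184)
(P + R)/(-38632 - 3881) = (24987 + 1184)/(-38632 - 3881) = 26171/(-42513) = 26171*(-1/42513) = -26171/42513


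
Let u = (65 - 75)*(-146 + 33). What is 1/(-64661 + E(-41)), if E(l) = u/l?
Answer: -41/2652231 ≈ -1.5459e-5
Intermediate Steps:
u = 1130 (u = -10*(-113) = 1130)
E(l) = 1130/l
1/(-64661 + E(-41)) = 1/(-64661 + 1130/(-41)) = 1/(-64661 + 1130*(-1/41)) = 1/(-64661 - 1130/41) = 1/(-2652231/41) = -41/2652231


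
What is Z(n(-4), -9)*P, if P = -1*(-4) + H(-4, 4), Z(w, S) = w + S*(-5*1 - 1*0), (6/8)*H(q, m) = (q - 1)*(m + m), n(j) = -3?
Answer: -2072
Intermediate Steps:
H(q, m) = 8*m*(-1 + q)/3 (H(q, m) = 4*((q - 1)*(m + m))/3 = 4*((-1 + q)*(2*m))/3 = 4*(2*m*(-1 + q))/3 = 8*m*(-1 + q)/3)
Z(w, S) = w - 5*S (Z(w, S) = w + S*(-5 + 0) = w + S*(-5) = w - 5*S)
P = -148/3 (P = -1*(-4) + (8/3)*4*(-1 - 4) = 4 + (8/3)*4*(-5) = 4 - 160/3 = -148/3 ≈ -49.333)
Z(n(-4), -9)*P = (-3 - 5*(-9))*(-148/3) = (-3 + 45)*(-148/3) = 42*(-148/3) = -2072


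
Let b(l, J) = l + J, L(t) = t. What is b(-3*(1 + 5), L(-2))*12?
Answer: -240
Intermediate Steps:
b(l, J) = J + l
b(-3*(1 + 5), L(-2))*12 = (-2 - 3*(1 + 5))*12 = (-2 - 3*6)*12 = (-2 - 18)*12 = -20*12 = -240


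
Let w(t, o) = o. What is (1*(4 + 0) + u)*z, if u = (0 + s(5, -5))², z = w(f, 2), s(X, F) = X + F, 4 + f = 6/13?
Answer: 8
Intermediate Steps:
f = -46/13 (f = -4 + 6/13 = -46/13 ≈ -3.5385)
s(X, F) = F + X
z = 2
u = 0 (u = (0 + (-5 + 5))² = (0 + 0)² = 0² = 0)
(1*(4 + 0) + u)*z = (1*(4 + 0) + 0)*2 = (1*4 + 0)*2 = (4 + 0)*2 = 4*2 = 8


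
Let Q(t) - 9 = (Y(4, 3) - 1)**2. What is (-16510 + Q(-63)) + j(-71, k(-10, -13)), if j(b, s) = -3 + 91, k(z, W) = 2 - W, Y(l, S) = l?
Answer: -16404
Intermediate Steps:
Q(t) = 18 (Q(t) = 9 + (4 - 1)**2 = 9 + 3**2 = 9 + 9 = 18)
j(b, s) = 88
(-16510 + Q(-63)) + j(-71, k(-10, -13)) = (-16510 + 18) + 88 = -16492 + 88 = -16404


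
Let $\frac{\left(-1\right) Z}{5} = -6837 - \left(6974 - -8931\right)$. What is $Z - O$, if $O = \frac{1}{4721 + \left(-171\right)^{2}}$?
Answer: $\frac{3861819019}{33962} \approx 1.1371 \cdot 10^{5}$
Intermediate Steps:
$O = \frac{1}{33962}$ ($O = \frac{1}{4721 + 29241} = \frac{1}{33962} \approx 2.9445 \cdot 10^{-5}$)
$Z = 113710$ ($Z = - 5 \left(-6837 - \left(6974 - -8931\right)\right) = - 5 \left(-6837 - \left(6974 + 8931\right)\right) = - 5 \left(-6837 - 15905\right) = \left(-5\right) \left(-22742\right) = 113710$)
$Z - O = 113710 - \frac{1}{33962} = \frac{3861819019}{33962}$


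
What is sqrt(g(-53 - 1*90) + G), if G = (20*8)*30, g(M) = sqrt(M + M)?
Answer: sqrt(4800 + I*sqrt(286)) ≈ 69.282 + 0.122*I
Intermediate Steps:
g(M) = sqrt(2)*sqrt(M) (g(M) = sqrt(2*M) = sqrt(2)*sqrt(M))
G = 4800 (G = 160*30 = 4800)
sqrt(g(-53 - 1*90) + G) = sqrt(sqrt(2)*sqrt(-53 - 1*90) + 4800) = sqrt(sqrt(2)*sqrt(-53 - 90) + 4800) = sqrt(sqrt(2)*sqrt(-143) + 4800) = sqrt(sqrt(2)*(I*sqrt(143)) + 4800) = sqrt(I*sqrt(286) + 4800) = sqrt(4800 + I*sqrt(286))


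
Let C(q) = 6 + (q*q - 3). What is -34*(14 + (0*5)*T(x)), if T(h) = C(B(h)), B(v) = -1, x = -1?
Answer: -476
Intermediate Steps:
C(q) = 3 + q² (C(q) = 6 + (q² - 3) = 6 + (-3 + q²) = 3 + q²)
T(h) = 4 (T(h) = 3 + (-1)² = 3 + 1 = 4)
-34*(14 + (0*5)*T(x)) = -34*(14 + (0*5)*4) = -34*(14 + 0*4) = -34*(14 + 0) = -34*14 = -476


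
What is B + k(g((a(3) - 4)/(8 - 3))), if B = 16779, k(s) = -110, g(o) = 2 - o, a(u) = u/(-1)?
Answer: 16669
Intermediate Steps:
a(u) = -u (a(u) = u*(-1) = -u)
B + k(g((a(3) - 4)/(8 - 3))) = 16779 - 110 = 16669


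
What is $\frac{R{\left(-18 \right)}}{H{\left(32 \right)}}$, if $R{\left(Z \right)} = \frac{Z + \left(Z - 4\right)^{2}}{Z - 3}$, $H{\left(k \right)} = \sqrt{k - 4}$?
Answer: $- \frac{233 \sqrt{7}}{147} \approx -4.1936$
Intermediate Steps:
$H{\left(k \right)} = \sqrt{-4 + k}$
$R{\left(Z \right)} = \frac{Z + \left(-4 + Z\right)^{2}}{-3 + Z}$
$\frac{R{\left(-18 \right)}}{H{\left(32 \right)}} = \frac{\frac{1}{-3 - 18} \left(-18 + \left(-4 - 18\right)^{2}\right)}{\sqrt{-4 + 32}} = \frac{\frac{1}{-21} \left(-18 + \left(-22\right)^{2}\right)}{\sqrt{28}} = \frac{\left(- \frac{1}{21}\right) \left(-18 + 484\right)}{2 \sqrt{7}} = \left(- \frac{1}{21}\right) 466 \frac{\sqrt{7}}{14} = - \frac{466 \frac{\sqrt{7}}{14}}{21} = - \frac{233 \sqrt{7}}{147}$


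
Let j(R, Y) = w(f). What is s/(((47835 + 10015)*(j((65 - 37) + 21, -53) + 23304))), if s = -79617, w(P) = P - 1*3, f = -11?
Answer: -79617/1347326500 ≈ -5.9093e-5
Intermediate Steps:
w(P) = -3 + P (w(P) = P - 3 = -3 + P)
j(R, Y) = -14 (j(R, Y) = -3 - 11 = -14)
s/(((47835 + 10015)*(j((65 - 37) + 21, -53) + 23304))) = -79617*1/((-14 + 23304)*(47835 + 10015)) = -79617/(57850*23290) = -79617/1347326500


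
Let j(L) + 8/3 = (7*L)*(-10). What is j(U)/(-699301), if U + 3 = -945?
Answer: -199072/2097903 ≈ -0.094891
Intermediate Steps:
U = -948 (U = -3 - 945 = -948)
j(L) = -8/3 - 70*L (j(L) = -8/3 + (7*L)*(-10) = -8/3 - 70*L)
j(U)/(-699301) = (-8/3 - 70*(-948))/(-699301) = (-8/3 + 66360)*(-1/699301) = (199072/3)*(-1/699301) = -199072/2097903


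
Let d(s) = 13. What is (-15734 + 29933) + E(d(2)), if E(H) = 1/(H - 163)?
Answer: 2129849/150 ≈ 14199.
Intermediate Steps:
E(H) = 1/(-163 + H)
(-15734 + 29933) + E(d(2)) = (-15734 + 29933) + 1/(-163 + 13) = 14199 + 1/(-150) = 14199 - 1/150 = 2129849/150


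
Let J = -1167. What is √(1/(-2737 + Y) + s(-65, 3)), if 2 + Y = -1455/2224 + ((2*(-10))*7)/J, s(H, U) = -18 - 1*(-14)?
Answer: 2*I*√50559687445297245493/7110209137 ≈ 2.0001*I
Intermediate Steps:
s(H, U) = -4 (s(H, U) = -18 + 14 = -4)
Y = -6577441/2595408 (Y = -2 + (-1455/2224 + ((2*(-10))*7)/(-1167)) = -2 + (-1455*1/2224 - 20*7*(-1/1167)) = -2 + (-1455/2224 - 140*(-1/1167)) = -2 + (-1455/2224 + 140/1167) = -2 - 1386625/2595408 = -6577441/2595408 ≈ -2.5343)
√(1/(-2737 + Y) + s(-65, 3)) = √(1/(-2737 - 6577441/2595408) - 4) = √(1/(-7110209137/2595408) - 4) = √(-2595408/7110209137 - 4) = √(-28443431956/7110209137) = 2*I*√50559687445297245493/7110209137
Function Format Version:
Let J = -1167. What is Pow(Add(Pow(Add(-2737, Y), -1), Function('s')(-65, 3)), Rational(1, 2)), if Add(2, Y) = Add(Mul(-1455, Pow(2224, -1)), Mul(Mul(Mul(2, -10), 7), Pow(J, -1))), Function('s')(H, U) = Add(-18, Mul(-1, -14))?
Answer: Mul(Rational(2, 7110209137), I, Pow(50559687445297245493, Rational(1, 2))) ≈ Mul(2.0001, I)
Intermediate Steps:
Function('s')(H, U) = -4 (Function('s')(H, U) = Add(-18, 14) = -4)
Y = Rational(-6577441, 2595408) (Y = Add(-2, Add(Mul(-1455, Pow(2224, -1)), Mul(Mul(Mul(2, -10), 7), Pow(-1167, -1)))) = Add(-2, Add(Mul(-1455, Rational(1, 2224)), Mul(Mul(-20, 7), Rational(-1, 1167)))) = Add(-2, Add(Rational(-1455, 2224), Mul(-140, Rational(-1, 1167)))) = Add(-2, Add(Rational(-1455, 2224), Rational(140, 1167))) = Add(-2, Rational(-1386625, 2595408)) = Rational(-6577441, 2595408) ≈ -2.5343)
Pow(Add(Pow(Add(-2737, Y), -1), Function('s')(-65, 3)), Rational(1, 2)) = Pow(Add(Pow(Add(-2737, Rational(-6577441, 2595408)), -1), -4), Rational(1, 2)) = Pow(Add(Pow(Rational(-7110209137, 2595408), -1), -4), Rational(1, 2)) = Pow(Add(Rational(-2595408, 7110209137), -4), Rational(1, 2)) = Pow(Rational(-28443431956, 7110209137), Rational(1, 2)) = Mul(Rational(2, 7110209137), I, Pow(50559687445297245493, Rational(1, 2)))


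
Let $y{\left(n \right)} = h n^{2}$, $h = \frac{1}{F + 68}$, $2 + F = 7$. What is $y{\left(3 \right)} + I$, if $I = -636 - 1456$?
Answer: $- \frac{152707}{73} \approx -2091.9$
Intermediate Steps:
$I = -2092$ ($I = -636 - 1456 = -2092$)
$F = 5$ ($F = -2 + 7 = 5$)
$h = \frac{1}{73}$ ($h = \frac{1}{5 + 68} = \frac{1}{73} \approx 0.013699$)
$y{\left(n \right)} = \frac{n^{2}}{73}$
$y{\left(3 \right)} + I = \frac{3^{2}}{73} - 2092 = \frac{1}{73} \cdot 9 - 2092 = \frac{9}{73} - 2092 = - \frac{152707}{73}$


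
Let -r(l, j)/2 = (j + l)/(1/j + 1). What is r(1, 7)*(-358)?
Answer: 5012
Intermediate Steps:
r(l, j) = -2*(j + l)/(1 + 1/j) (r(l, j) = -2*(j + l)/(1/j + 1) = -2*(j + l)/(1 + 1/j))
r(1, 7)*(-358) = -2*7*(7 + 1)/(1 + 7)*(-358) = -2*7*8/8*(-358) = -2*7*1/8*8*(-358) = -14*(-358) = 5012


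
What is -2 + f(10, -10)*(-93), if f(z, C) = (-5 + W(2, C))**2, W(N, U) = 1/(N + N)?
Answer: -33605/16 ≈ -2100.3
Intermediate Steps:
W(N, U) = 1/(2*N)
f(z, C) = 361/16 (f(z, C) = (-5 + (1/2)/2)**2 = (-5 + (1/2)*(1/2))**2 = (-5 + 1/4)**2 = (-19/4)**2 = 361/16)
-2 + f(10, -10)*(-93) = -2 + (361/16)*(-93) = -2 - 33573/16 = -33605/16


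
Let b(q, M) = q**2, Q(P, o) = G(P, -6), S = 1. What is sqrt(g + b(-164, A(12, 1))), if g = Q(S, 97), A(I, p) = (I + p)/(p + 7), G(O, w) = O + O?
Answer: sqrt(26898) ≈ 164.01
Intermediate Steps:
G(O, w) = 2*O
A(I, p) = (I + p)/(7 + p)
Q(P, o) = 2*P
g = 2 (g = 2*1 = 2)
sqrt(g + b(-164, A(12, 1))) = sqrt(2 + (-164)**2) = sqrt(2 + 26896) = sqrt(26898)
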